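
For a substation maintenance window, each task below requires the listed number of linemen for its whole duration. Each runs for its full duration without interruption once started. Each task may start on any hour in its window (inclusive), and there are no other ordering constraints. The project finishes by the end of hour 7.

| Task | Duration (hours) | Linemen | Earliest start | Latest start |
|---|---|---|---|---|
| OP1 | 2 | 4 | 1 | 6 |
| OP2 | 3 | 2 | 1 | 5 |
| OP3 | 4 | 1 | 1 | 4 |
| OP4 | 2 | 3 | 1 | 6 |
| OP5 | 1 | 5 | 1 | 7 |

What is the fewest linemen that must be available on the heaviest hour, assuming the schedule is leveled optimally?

5

Early-start (OP1@1, OP2@1, OP3@1, OP4@1, OP5@1) gives peak 15: h1:15  h2:10  h3:3  h4:1  h5:0  h6:0  h7:0.
Shift OP2→3, OP4→5, OP5→7.
Schedule OP1@1, OP2@3, OP3@1, OP4@5, OP5@7: h1:5  h2:5  h3:3  h4:3  h5:5  h6:3  h7:5 — peak 5.
Total lineman-hours = 29 over 7 hours ⇒ peak ≥ ⌈29/7⌉ = 5, so 5 is optimal.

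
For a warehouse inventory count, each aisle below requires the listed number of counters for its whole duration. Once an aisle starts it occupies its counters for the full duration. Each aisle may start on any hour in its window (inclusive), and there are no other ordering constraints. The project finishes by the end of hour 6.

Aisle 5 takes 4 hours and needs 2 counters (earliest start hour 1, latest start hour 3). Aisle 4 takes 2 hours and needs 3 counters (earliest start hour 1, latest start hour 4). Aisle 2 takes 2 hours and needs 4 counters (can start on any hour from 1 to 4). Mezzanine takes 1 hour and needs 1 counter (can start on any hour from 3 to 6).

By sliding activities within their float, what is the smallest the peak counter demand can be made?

Early-start (Aisle 5@1, Aisle 4@1, Aisle 2@1, Mezzanine@3) gives peak 9: h1:9  h2:9  h3:3  h4:2  h5:0  h6:0.
Shift Aisle 5→3, Aisle 4→3, Mezzanine→5.
Schedule Aisle 5@3, Aisle 4@3, Aisle 2@1, Mezzanine@5: h1:4  h2:4  h3:5  h4:5  h5:3  h6:2 — peak 5.

5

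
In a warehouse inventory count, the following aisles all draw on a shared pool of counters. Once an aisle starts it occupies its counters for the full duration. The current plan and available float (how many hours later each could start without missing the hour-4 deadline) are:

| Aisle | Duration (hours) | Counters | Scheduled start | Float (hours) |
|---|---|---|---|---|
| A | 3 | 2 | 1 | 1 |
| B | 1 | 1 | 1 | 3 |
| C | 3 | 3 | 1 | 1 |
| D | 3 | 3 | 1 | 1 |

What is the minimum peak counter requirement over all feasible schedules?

Early-start (A@1, B@1, C@1, D@1) gives peak 9: h1:9  h2:8  h3:8  h4:0.
Shift D→2.
Schedule A@1, B@1, C@1, D@2: h1:6  h2:8  h3:8  h4:3 — peak 8.

8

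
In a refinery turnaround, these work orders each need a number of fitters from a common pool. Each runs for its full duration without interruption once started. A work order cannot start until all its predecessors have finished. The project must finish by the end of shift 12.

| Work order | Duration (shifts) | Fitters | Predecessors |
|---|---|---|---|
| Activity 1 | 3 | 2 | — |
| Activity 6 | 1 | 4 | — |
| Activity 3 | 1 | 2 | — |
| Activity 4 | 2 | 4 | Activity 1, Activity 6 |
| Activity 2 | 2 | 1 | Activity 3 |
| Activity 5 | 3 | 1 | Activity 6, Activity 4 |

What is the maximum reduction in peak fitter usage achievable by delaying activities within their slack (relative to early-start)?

4

Early-start peak: s1:8  s2:3  s3:3  s4:4  s5:4  s6:1  s7:1  s8:1  s9:0  s10:0  s11:0  s12:0 ⇒ 8.
Leveled (Activity 1@1, Activity 6@4, Activity 3@1, Activity 4@5, Activity 2@2, Activity 5@7): s1:4  s2:3  s3:3  s4:4  s5:4  s6:4  s7:1  s8:1  s9:1  s10:0  s11:0  s12:0 ⇒ 4.
Reduction 8 − 4 = 4.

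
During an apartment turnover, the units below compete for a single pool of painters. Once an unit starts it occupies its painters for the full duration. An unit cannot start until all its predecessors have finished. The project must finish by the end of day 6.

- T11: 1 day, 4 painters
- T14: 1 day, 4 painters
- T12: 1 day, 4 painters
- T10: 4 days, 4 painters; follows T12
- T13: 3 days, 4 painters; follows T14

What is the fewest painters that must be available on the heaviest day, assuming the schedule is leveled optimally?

8

Early-start (T11@1, T14@1, T12@1, T10@2, T13@2) gives peak 12: d1:12  d2:8  d3:8  d4:8  d5:4  d6:0.
Shift T12→2, T10→3.
Schedule T11@1, T14@1, T12@2, T10@3, T13@2: d1:8  d2:8  d3:8  d4:8  d5:4  d6:4 — peak 8.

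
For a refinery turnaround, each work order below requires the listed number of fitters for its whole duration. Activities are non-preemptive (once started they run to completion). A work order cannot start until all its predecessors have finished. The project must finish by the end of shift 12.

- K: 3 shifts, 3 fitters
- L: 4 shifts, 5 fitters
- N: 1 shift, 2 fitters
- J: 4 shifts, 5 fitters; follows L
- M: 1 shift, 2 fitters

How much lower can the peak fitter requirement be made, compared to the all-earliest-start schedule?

Early-start peak: s1:12  s2:8  s3:8  s4:5  s5:5  s6:5  s7:5  s8:5  s9:0  s10:0  s11:0  s12:0 ⇒ 12.
Leveled (K@1, L@4, N@1, J@8, M@2): s1:5  s2:5  s3:3  s4:5  s5:5  s6:5  s7:5  s8:5  s9:5  s10:5  s11:5  s12:0 ⇒ 5.
Reduction 12 − 5 = 7.

7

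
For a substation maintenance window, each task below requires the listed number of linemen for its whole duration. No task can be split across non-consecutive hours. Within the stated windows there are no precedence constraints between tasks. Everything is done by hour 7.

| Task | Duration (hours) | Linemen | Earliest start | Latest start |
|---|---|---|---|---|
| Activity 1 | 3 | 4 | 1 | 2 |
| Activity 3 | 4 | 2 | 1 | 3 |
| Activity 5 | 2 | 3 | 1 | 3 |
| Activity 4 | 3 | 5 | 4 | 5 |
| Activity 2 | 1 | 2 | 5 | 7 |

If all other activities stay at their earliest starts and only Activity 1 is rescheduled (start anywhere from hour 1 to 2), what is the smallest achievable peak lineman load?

Activity 1@1: h1:9  h2:9  h3:6  h4:7  h5:7  h6:5  h7:0 → peak 9
Activity 1@2: h1:5  h2:9  h3:6  h4:11  h5:7  h6:5  h7:0 → peak 11
Best is Activity 1@1, peak 9.

9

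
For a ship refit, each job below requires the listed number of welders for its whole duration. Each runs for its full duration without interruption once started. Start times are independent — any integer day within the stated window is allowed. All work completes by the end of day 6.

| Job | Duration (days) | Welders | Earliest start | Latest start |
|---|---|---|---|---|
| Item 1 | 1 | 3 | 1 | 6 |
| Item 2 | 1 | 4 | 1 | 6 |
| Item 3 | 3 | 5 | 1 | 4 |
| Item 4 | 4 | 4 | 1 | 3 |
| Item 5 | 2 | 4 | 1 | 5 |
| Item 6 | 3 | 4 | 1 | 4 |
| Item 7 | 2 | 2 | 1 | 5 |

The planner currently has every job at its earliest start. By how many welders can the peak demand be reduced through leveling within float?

14

Early-start peak: d1:26  d2:19  d3:13  d4:4  d5:0  d6:0 ⇒ 26.
Leveled (Item 1@1, Item 2@1, Item 3@1, Item 4@2, Item 5@4, Item 6@4, Item 7@2): d1:12  d2:11  d3:11  d4:12  d5:12  d6:4 ⇒ 12.
Reduction 26 − 12 = 14.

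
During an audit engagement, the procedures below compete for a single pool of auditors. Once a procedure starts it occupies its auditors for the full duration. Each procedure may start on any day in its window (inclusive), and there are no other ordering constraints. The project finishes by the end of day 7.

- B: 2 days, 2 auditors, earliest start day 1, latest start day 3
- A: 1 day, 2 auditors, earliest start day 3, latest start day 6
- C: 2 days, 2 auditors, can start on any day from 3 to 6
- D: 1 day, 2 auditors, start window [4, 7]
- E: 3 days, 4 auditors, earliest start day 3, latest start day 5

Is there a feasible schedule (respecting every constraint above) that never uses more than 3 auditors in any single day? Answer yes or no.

no

Total auditor-days = 24; over 7 days the average is 24/7 > 3, so some day must exceed 3.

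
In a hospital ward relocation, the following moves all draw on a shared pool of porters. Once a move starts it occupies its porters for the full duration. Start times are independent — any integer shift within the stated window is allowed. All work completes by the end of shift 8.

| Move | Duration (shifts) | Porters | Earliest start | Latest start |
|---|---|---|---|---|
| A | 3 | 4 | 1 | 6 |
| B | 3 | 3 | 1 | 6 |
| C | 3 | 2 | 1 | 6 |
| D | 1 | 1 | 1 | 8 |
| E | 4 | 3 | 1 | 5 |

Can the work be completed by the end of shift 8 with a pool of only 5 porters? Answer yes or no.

no

The minimum achievable peak is 6; 5 < 6, so no feasible schedule stays within the cap.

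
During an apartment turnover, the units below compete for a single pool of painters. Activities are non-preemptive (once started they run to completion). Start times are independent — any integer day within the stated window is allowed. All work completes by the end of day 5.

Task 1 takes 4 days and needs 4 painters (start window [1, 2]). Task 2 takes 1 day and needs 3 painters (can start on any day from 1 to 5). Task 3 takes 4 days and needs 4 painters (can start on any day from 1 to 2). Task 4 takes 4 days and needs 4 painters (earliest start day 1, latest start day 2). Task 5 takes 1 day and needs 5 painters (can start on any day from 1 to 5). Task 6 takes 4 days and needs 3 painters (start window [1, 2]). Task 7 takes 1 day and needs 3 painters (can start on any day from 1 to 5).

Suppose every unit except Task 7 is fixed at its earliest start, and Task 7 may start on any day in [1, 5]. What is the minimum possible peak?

23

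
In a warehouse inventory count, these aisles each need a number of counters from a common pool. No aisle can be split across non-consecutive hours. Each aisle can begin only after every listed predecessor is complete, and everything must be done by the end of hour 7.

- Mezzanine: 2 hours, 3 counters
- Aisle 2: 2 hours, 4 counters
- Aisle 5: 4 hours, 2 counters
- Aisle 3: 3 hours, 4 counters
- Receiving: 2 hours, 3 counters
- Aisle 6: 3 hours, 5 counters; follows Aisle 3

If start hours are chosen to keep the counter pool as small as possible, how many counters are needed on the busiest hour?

Early-start (Mezzanine@1, Aisle 2@1, Aisle 5@1, Aisle 3@1, Receiving@1, Aisle 6@4) gives peak 16: h1:16  h2:16  h3:6  h4:7  h5:5  h6:5  h7:0.
Shift Aisle 2→4, Receiving→3, Aisle 6→5.
Schedule Mezzanine@1, Aisle 2@4, Aisle 5@1, Aisle 3@1, Receiving@3, Aisle 6@5: h1:9  h2:9  h3:9  h4:9  h5:9  h6:5  h7:5 — peak 9.

9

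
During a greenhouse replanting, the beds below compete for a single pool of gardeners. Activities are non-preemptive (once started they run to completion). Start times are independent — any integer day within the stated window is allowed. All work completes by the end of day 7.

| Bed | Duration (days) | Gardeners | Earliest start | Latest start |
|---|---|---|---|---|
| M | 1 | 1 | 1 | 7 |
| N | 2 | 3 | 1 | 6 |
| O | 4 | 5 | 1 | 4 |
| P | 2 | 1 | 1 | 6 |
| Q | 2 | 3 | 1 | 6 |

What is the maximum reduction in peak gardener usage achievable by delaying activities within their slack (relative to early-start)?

7

Early-start peak: d1:13  d2:12  d3:5  d4:5  d5:0  d6:0  d7:0 ⇒ 13.
Leveled (M@1, N@1, O@4, P@3, Q@2): d1:4  d2:6  d3:4  d4:6  d5:5  d6:5  d7:5 ⇒ 6.
Reduction 13 − 6 = 7.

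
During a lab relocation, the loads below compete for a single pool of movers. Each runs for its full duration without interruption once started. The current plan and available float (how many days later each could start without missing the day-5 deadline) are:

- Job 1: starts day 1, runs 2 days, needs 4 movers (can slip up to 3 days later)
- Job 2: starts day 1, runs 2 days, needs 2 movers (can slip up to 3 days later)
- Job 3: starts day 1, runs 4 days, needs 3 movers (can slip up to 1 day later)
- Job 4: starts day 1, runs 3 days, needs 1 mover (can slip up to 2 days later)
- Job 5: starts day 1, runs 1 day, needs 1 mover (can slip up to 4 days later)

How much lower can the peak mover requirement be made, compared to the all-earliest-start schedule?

4

Early-start peak: d1:11  d2:10  d3:4  d4:3  d5:0 ⇒ 11.
Leveled (Job 1@1, Job 2@3, Job 3@1, Job 4@3, Job 5@3): d1:7  d2:7  d3:7  d4:6  d5:1 ⇒ 7.
Reduction 11 − 7 = 4.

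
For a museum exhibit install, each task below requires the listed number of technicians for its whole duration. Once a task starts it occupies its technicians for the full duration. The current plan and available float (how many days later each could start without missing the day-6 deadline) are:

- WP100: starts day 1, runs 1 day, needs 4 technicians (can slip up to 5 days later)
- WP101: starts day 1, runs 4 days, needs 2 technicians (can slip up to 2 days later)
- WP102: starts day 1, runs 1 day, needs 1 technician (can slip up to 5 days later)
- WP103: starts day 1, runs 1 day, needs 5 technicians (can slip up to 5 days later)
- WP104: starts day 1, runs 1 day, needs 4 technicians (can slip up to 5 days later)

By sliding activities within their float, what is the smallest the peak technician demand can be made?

Early-start (WP100@1, WP101@1, WP102@1, WP103@1, WP104@1) gives peak 16: d1:16  d2:2  d3:2  d4:2  d5:0  d6:0.
Shift WP102→2, WP103→5, WP104→3.
Schedule WP100@1, WP101@1, WP102@2, WP103@5, WP104@3: d1:6  d2:3  d3:6  d4:2  d5:5  d6:0 — peak 6.

6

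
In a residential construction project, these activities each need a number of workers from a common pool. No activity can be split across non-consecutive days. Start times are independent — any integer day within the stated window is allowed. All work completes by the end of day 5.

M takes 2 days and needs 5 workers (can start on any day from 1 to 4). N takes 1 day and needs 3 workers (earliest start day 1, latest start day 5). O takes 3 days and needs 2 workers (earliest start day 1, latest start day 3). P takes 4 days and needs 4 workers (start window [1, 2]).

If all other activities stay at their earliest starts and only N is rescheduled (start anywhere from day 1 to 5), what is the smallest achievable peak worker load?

N@1: d1:14  d2:11  d3:6  d4:4  d5:0 → peak 14
N@2: d1:11  d2:14  d3:6  d4:4  d5:0 → peak 14
N@3: d1:11  d2:11  d3:9  d4:4  d5:0 → peak 11
N@4: d1:11  d2:11  d3:6  d4:7  d5:0 → peak 11
N@5: d1:11  d2:11  d3:6  d4:4  d5:3 → peak 11
Best is N@3, peak 11.

11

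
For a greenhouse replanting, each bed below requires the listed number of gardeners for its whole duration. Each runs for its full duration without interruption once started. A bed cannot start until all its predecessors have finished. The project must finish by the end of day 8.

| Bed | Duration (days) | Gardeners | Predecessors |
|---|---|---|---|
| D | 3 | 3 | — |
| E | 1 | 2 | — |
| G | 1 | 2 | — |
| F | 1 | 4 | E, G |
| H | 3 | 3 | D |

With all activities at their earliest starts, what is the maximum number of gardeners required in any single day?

Early-start schedule: D@1, E@1, G@1, F@2, H@4.
Load per day: day 1: 7, day 2: 7, day 3: 3, day 4: 3, day 5: 3, day 6: 3, day 7: 0, day 8: 0.
Peak is 7.

7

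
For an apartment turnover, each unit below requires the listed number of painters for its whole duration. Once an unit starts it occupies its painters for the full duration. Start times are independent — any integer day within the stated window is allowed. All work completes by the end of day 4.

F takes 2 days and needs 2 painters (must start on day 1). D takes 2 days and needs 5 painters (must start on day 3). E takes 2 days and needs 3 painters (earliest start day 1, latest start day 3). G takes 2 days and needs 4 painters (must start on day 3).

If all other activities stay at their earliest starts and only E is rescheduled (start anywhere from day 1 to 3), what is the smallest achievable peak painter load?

E@1: d1:5  d2:5  d3:9  d4:9 → peak 9
E@2: d1:2  d2:5  d3:12  d4:9 → peak 12
E@3: d1:2  d2:2  d3:12  d4:12 → peak 12
Best is E@1, peak 9.

9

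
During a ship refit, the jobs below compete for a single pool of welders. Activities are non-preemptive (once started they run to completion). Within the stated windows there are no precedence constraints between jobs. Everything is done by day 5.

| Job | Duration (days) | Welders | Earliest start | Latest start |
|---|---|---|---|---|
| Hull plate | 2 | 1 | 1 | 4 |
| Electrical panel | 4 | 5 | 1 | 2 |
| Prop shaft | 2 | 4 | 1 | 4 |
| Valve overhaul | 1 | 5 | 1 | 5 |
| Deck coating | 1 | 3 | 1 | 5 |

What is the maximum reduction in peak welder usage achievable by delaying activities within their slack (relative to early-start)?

9

Early-start peak: d1:18  d2:10  d3:5  d4:5  d5:0 ⇒ 18.
Leveled (Hull plate@1, Electrical panel@1, Prop shaft@3, Valve overhaul@5, Deck coating@1): d1:9  d2:6  d3:9  d4:9  d5:5 ⇒ 9.
Reduction 18 − 9 = 9.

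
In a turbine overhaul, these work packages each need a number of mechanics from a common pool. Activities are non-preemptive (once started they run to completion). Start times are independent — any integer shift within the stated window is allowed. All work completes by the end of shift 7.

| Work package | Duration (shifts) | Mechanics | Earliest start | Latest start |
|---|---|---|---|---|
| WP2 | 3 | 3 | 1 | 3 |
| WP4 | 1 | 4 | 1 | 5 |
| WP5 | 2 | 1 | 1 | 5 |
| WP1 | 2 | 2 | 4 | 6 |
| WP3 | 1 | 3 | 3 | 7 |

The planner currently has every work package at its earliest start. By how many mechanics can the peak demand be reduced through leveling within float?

4

Early-start peak: s1:8  s2:4  s3:6  s4:2  s5:2  s6:0  s7:0 ⇒ 8.
Leveled (WP2@1, WP4@4, WP5@1, WP1@5, WP3@7): s1:4  s2:4  s3:3  s4:4  s5:2  s6:2  s7:3 ⇒ 4.
Reduction 8 − 4 = 4.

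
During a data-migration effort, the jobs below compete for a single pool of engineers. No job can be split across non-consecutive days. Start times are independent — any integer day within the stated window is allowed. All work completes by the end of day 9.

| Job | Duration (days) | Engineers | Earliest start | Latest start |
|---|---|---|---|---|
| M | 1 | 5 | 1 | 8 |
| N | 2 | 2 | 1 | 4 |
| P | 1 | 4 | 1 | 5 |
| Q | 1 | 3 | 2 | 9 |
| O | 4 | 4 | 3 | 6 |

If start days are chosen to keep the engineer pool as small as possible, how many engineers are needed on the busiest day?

Early-start (M@1, N@1, P@1, Q@2, O@3) gives peak 11: d1:11  d2:5  d3:4  d4:4  d5:4  d6:4  d7:0  d8:0  d9:0.
Shift N→2, P→4, O→5.
Schedule M@1, N@2, P@4, Q@2, O@5: d1:5  d2:5  d3:2  d4:4  d5:4  d6:4  d7:4  d8:4  d9:0 — peak 5.

5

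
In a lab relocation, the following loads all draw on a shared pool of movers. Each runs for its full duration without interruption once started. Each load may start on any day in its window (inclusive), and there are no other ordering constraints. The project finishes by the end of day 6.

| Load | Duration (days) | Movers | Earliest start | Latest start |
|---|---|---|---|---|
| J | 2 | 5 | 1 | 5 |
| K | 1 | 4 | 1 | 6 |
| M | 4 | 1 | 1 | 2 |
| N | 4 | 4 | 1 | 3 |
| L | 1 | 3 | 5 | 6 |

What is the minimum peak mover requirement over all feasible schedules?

8

Early-start (J@1, K@1, M@1, N@1, L@5) gives peak 14: d1:14  d2:10  d3:5  d4:5  d5:3  d6:0.
Shift K→5, N→3, L→6.
Schedule J@1, K@5, M@1, N@3, L@6: d1:6  d2:6  d3:5  d4:5  d5:8  d6:7 — peak 8.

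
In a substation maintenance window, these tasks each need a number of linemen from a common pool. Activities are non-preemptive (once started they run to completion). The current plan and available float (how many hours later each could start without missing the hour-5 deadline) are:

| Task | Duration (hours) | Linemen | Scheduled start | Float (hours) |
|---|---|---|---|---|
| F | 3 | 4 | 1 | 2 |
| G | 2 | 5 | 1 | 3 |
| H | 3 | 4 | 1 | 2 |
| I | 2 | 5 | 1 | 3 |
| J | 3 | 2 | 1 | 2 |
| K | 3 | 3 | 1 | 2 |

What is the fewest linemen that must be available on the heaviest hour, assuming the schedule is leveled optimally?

13

Early-start (F@1, G@1, H@1, I@1, J@1, K@1) gives peak 23: h1:23  h2:23  h3:13  h4:0  h5:0.
Shift I→4, J→3, K→3.
Schedule F@1, G@1, H@1, I@4, J@3, K@3: h1:13  h2:13  h3:13  h4:10  h5:10 — peak 13.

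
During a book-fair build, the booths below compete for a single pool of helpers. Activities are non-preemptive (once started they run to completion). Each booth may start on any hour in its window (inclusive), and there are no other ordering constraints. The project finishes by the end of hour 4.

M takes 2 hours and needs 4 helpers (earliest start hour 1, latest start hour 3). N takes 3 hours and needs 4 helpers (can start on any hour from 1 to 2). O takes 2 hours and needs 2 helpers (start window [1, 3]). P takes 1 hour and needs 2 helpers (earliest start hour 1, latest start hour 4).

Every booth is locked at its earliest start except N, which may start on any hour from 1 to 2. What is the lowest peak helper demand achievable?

N@1: h1:12  h2:10  h3:4  h4:0 → peak 12
N@2: h1:8  h2:10  h3:4  h4:4 → peak 10
Best is N@2, peak 10.

10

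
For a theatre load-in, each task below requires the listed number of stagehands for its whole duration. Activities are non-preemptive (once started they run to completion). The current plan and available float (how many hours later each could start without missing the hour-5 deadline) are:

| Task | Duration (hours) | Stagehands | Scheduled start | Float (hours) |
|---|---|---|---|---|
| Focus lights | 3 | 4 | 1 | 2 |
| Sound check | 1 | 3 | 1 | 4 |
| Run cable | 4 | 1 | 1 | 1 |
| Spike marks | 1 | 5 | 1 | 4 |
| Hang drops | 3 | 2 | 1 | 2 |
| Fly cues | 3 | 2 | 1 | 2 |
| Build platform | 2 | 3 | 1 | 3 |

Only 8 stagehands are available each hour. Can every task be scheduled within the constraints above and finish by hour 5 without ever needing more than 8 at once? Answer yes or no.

Total stagehand-hours = 42; over 5 hours the average is 42/5 > 8, so some hour must exceed 8.

no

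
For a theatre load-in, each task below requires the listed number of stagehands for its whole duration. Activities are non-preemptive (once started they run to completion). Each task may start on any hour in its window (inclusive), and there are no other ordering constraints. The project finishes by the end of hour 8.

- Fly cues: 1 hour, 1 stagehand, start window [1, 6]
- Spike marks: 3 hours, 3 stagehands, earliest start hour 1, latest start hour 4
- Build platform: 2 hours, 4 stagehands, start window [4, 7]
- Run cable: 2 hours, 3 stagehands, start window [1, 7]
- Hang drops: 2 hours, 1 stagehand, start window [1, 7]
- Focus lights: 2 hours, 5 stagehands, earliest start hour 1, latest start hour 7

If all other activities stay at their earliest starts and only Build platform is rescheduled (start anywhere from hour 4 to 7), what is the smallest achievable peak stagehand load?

13

Build platform@4: h1:13  h2:12  h3:3  h4:4  h5:4  h6:0  h7:0  h8:0 → peak 13
Build platform@5: h1:13  h2:12  h3:3  h4:0  h5:4  h6:4  h7:0  h8:0 → peak 13
Build platform@6: h1:13  h2:12  h3:3  h4:0  h5:0  h6:4  h7:4  h8:0 → peak 13
Build platform@7: h1:13  h2:12  h3:3  h4:0  h5:0  h6:0  h7:4  h8:4 → peak 13
Best is Build platform@4, peak 13.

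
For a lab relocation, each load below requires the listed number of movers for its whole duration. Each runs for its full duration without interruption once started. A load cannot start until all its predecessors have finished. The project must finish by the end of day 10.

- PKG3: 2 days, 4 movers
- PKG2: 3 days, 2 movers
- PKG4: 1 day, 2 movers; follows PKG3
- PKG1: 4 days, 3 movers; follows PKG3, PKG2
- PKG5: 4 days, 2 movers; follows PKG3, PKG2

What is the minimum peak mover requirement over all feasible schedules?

5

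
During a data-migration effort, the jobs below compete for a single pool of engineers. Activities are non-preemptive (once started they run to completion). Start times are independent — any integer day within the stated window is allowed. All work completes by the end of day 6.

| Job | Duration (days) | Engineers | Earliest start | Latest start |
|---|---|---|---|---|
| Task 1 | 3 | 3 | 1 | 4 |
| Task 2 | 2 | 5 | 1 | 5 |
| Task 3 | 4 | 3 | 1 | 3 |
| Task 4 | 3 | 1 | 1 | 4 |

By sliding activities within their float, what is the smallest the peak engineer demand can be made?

6

Early-start (Task 1@1, Task 2@1, Task 3@1, Task 4@1) gives peak 12: d1:12  d2:12  d3:7  d4:3  d5:0  d6:0.
Shift Task 2→5, Task 4→4.
Schedule Task 1@1, Task 2@5, Task 3@1, Task 4@4: d1:6  d2:6  d3:6  d4:4  d5:6  d6:6 — peak 6.
Total engineer-days = 34 over 6 days ⇒ peak ≥ ⌈34/6⌉ = 6, so 6 is optimal.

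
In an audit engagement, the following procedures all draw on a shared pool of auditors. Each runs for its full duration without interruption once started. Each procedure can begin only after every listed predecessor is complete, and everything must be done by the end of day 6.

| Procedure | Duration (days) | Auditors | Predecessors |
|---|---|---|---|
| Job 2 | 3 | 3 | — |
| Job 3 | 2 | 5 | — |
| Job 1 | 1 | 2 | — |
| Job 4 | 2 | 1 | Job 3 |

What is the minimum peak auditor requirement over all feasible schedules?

5

Early-start (Job 2@1, Job 3@1, Job 1@1, Job 4@3) gives peak 10: d1:10  d2:8  d3:4  d4:1  d5:0  d6:0.
Shift Job 2→3, Job 1→3, Job 4→4.
Schedule Job 2@3, Job 3@1, Job 1@3, Job 4@4: d1:5  d2:5  d3:5  d4:4  d5:4  d6:0 — peak 5.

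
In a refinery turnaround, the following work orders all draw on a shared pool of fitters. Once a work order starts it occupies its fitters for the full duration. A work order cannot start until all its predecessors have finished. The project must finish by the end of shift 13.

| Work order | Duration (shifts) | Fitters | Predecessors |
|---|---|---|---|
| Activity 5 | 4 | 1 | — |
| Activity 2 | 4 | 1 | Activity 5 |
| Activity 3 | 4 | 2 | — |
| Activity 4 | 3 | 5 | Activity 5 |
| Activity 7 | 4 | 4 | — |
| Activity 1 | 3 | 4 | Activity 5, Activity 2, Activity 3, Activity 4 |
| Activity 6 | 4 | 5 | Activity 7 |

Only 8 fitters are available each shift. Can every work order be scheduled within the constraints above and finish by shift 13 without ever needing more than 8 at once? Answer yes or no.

The minimum achievable peak is 9; 8 < 9, so no feasible schedule stays within the cap.

no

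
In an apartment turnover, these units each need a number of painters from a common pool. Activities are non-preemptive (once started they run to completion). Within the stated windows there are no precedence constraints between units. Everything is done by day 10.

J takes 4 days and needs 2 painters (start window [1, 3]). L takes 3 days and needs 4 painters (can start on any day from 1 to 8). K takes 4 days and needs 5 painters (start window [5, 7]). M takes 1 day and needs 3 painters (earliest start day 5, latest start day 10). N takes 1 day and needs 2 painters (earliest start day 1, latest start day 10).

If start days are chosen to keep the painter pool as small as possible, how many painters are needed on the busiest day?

Early-start (J@1, L@1, K@5, M@5, N@1) gives peak 8: d1:8  d2:6  d3:6  d4:2  d5:8  d6:5  d7:5  d8:5  d9:0  d10:0.
Shift M→9, N→4.
Schedule J@1, L@1, K@5, M@9, N@4: d1:6  d2:6  d3:6  d4:4  d5:5  d6:5  d7:5  d8:5  d9:3  d10:0 — peak 6.

6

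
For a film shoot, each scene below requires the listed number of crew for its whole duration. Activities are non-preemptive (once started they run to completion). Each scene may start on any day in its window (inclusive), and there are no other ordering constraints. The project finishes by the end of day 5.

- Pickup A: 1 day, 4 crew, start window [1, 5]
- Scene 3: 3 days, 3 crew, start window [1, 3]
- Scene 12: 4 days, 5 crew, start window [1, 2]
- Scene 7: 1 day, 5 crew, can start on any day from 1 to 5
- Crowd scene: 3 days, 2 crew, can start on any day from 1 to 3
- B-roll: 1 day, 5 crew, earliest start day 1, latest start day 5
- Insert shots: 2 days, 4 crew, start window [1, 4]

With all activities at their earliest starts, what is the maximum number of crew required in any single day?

Early-start schedule: Pickup A@1, Scene 3@1, Scene 12@1, Scene 7@1, Crowd scene@1, B-roll@1, Insert shots@1.
Load per day: day 1: 28, day 2: 14, day 3: 10, day 4: 5, day 5: 0.
Peak is 28.

28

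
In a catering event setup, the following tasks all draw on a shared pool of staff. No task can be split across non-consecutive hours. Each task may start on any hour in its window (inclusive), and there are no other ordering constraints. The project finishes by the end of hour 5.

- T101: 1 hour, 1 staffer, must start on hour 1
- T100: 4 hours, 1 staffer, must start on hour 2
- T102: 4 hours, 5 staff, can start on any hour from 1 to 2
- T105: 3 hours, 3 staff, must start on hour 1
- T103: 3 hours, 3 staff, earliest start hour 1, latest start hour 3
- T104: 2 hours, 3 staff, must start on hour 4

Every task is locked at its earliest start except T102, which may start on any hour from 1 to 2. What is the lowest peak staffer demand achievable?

12

T102@1: h1:12  h2:12  h3:12  h4:9  h5:4 → peak 12
T102@2: h1:7  h2:12  h3:12  h4:9  h5:9 → peak 12
Best is T102@1, peak 12.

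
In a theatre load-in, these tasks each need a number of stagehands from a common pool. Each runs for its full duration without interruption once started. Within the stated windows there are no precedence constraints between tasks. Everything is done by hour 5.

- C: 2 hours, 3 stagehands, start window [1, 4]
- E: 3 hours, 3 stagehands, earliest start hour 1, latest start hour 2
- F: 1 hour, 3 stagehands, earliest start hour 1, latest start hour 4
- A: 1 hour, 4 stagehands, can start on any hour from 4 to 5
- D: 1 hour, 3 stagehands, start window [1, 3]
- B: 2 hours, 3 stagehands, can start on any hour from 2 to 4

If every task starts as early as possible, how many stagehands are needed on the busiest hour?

12

Early-start schedule: C@1, E@1, F@1, A@4, D@1, B@2.
Load per hour: hour 1: 12, hour 2: 9, hour 3: 6, hour 4: 4, hour 5: 0.
Peak is 12.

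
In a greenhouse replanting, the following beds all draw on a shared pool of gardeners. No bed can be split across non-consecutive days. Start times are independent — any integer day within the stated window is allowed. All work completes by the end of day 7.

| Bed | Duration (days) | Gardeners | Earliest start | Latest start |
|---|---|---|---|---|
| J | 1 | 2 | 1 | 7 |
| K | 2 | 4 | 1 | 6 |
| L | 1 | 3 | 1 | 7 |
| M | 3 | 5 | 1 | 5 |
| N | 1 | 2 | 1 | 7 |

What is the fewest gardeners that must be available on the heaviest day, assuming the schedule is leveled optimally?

5

Early-start (J@1, K@1, L@1, M@1, N@1) gives peak 16: d1:16  d2:9  d3:5  d4:0  d5:0  d6:0  d7:0.
Shift K→2, M→4, N→7.
Schedule J@1, K@2, L@1, M@4, N@7: d1:5  d2:4  d3:4  d4:5  d5:5  d6:5  d7:2 — peak 5.
Total gardener-days = 30 over 7 days ⇒ peak ≥ ⌈30/7⌉ = 5, so 5 is optimal.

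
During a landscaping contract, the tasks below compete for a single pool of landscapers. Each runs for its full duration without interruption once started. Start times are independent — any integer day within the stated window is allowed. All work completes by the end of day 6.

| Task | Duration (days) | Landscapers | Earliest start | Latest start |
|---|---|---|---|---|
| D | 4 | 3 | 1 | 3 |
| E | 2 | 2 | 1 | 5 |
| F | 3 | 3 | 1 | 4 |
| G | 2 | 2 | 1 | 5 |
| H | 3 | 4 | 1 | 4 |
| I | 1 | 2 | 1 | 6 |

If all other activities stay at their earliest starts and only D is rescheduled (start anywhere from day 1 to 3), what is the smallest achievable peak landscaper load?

D@1: d1:16  d2:14  d3:10  d4:3  d5:0  d6:0 → peak 16
D@2: d1:13  d2:14  d3:10  d4:3  d5:3  d6:0 → peak 14
D@3: d1:13  d2:11  d3:10  d4:3  d5:3  d6:3 → peak 13
Best is D@3, peak 13.

13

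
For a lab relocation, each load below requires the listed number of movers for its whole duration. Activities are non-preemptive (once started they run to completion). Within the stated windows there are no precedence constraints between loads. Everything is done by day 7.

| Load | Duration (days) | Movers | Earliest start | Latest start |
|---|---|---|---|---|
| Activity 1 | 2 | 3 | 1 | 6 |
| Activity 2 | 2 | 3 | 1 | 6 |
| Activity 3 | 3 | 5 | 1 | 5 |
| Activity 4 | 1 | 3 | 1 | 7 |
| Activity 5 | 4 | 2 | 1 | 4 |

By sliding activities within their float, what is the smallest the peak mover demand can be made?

7

Early-start (Activity 1@1, Activity 2@1, Activity 3@1, Activity 4@1, Activity 5@1) gives peak 16: d1:16  d2:13  d3:7  d4:2  d5:0  d6:0  d7:0.
Shift Activity 3→3, Activity 4→6, Activity 5→3.
Schedule Activity 1@1, Activity 2@1, Activity 3@3, Activity 4@6, Activity 5@3: d1:6  d2:6  d3:7  d4:7  d5:7  d6:5  d7:0 — peak 7.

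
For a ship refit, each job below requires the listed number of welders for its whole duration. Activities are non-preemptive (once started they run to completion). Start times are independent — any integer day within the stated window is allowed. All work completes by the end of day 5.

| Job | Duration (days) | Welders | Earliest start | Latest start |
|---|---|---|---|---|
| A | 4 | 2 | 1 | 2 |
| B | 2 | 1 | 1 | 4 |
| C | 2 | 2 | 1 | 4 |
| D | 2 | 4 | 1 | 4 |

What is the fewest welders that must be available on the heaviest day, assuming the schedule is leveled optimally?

Early-start (A@1, B@1, C@1, D@1) gives peak 9: d1:9  d2:9  d3:2  d4:2  d5:0.
Shift D→3.
Schedule A@1, B@1, C@1, D@3: d1:5  d2:5  d3:6  d4:6  d5:0 — peak 6.

6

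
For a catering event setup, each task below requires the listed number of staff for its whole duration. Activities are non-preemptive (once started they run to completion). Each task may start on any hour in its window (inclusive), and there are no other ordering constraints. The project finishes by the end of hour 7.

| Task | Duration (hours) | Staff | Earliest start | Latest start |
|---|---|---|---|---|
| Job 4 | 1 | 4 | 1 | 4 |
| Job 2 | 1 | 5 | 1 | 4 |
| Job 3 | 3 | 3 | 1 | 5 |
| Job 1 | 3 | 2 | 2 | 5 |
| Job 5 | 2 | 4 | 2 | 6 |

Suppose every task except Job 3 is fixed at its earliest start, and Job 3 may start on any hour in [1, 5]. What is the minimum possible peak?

Job 3@1: h1:12  h2:9  h3:9  h4:2  h5:0  h6:0  h7:0 → peak 12
Job 3@2: h1:9  h2:9  h3:9  h4:5  h5:0  h6:0  h7:0 → peak 9
Job 3@3: h1:9  h2:6  h3:9  h4:5  h5:3  h6:0  h7:0 → peak 9
Job 3@4: h1:9  h2:6  h3:6  h4:5  h5:3  h6:3  h7:0 → peak 9
Job 3@5: h1:9  h2:6  h3:6  h4:2  h5:3  h6:3  h7:3 → peak 9
Best is Job 3@2, peak 9.

9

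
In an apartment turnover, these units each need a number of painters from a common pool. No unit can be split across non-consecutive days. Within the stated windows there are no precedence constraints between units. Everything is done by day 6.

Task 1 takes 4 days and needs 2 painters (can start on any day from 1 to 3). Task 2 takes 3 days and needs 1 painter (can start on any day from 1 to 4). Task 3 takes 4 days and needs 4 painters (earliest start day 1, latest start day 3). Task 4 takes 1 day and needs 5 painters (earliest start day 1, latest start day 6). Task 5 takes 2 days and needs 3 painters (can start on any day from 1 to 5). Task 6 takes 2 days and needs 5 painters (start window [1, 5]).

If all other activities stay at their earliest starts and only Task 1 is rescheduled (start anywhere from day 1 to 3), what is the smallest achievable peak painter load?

Task 1@1: d1:20  d2:15  d3:7  d4:6  d5:0  d6:0 → peak 20
Task 1@2: d1:18  d2:15  d3:7  d4:6  d5:2  d6:0 → peak 18
Task 1@3: d1:18  d2:13  d3:7  d4:6  d5:2  d6:2 → peak 18
Best is Task 1@2, peak 18.

18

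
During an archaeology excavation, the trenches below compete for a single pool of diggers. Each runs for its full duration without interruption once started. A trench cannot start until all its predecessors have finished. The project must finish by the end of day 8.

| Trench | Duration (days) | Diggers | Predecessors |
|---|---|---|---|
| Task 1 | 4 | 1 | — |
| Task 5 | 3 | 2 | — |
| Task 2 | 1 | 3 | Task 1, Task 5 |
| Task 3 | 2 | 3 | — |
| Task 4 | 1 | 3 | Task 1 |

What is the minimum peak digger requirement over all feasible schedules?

Early-start (Task 1@1, Task 5@1, Task 2@5, Task 3@1, Task 4@5) gives peak 6: d1:6  d2:6  d3:3  d4:1  d5:6  d6:0  d7:0  d8:0.
Shift Task 3→6, Task 4→8.
Schedule Task 1@1, Task 5@1, Task 2@5, Task 3@6, Task 4@8: d1:3  d2:3  d3:3  d4:1  d5:3  d6:3  d7:3  d8:3 — peak 3.
Total digger-days = 22 over 8 days ⇒ peak ≥ ⌈22/8⌉ = 3, so 3 is optimal.

3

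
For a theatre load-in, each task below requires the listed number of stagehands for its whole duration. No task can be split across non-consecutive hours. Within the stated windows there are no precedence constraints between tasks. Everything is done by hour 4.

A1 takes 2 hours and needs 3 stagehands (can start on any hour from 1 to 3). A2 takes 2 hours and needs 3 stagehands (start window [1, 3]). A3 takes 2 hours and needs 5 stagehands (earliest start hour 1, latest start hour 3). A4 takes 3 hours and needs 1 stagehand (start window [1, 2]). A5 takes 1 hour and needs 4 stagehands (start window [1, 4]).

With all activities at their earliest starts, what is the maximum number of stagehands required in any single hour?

Early-start schedule: A1@1, A2@1, A3@1, A4@1, A5@1.
Load per hour: hour 1: 16, hour 2: 12, hour 3: 1, hour 4: 0.
Peak is 16.

16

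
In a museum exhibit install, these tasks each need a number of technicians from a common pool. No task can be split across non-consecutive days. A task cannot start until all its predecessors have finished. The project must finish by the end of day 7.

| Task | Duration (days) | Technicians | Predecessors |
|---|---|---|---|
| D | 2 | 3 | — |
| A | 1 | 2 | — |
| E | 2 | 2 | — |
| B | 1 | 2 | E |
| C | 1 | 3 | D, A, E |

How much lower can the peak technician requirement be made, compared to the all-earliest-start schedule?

Early-start peak: d1:7  d2:5  d3:5  d4:0  d5:0  d6:0  d7:0 ⇒ 7.
Leveled (D@1, A@3, E@4, B@6, C@7): d1:3  d2:3  d3:2  d4:2  d5:2  d6:2  d7:3 ⇒ 3.
Reduction 7 − 3 = 4.

4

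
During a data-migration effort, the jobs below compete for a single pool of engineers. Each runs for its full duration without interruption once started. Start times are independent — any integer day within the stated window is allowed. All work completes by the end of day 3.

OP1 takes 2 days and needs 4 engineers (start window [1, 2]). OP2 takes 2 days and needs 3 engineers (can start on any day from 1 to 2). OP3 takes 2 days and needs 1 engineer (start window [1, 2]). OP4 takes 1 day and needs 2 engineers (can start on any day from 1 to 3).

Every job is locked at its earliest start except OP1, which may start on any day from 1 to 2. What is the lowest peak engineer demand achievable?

OP1@1: d1:10  d2:8  d3:0 → peak 10
OP1@2: d1:6  d2:8  d3:4 → peak 8
Best is OP1@2, peak 8.

8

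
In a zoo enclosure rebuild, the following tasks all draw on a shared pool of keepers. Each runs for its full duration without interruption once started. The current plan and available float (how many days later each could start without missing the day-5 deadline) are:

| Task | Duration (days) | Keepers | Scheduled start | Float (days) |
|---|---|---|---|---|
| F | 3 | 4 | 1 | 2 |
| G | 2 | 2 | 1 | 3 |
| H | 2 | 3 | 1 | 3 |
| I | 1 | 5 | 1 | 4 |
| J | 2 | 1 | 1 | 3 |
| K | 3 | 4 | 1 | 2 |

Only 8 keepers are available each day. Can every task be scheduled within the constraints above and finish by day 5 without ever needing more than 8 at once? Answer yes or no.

Total keeper-days = 41; over 5 days the average is 41/5 > 8, so some day must exceed 8.

no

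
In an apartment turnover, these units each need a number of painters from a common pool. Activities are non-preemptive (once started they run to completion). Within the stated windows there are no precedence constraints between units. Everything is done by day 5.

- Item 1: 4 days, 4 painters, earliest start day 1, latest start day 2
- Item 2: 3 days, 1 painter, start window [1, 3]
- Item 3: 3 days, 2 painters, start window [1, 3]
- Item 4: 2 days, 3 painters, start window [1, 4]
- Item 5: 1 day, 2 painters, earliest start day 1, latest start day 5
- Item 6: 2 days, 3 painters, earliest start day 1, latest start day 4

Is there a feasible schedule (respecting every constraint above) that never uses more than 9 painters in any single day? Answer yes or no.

yes

Schedule Item 1@1, Item 2@1, Item 3@3, Item 4@1, Item 5@3, Item 6@4: d1:8  d2:8  d3:9  d4:9  d5:5 — peak 9 ≤ 9.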